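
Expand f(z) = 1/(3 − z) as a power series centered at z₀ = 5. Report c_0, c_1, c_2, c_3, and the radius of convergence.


Let w = z − z₀, so z = z₀ + w.
Then 3 − z = 3 − (z₀ + w) = (3 − z₀) − w = -2 − w.
f(z) = 1/(-2 − w) = (1/(-2)) · 1/(1 − w/(-2)) = Σ_{n≥0} w^n / (-2)^(n+1).
So c_n = 1/(-2)^(n+1):
  c_0 = 1/(-2)^1 = -1/2.
  c_1 = 1/(-2)^2 = 1/4.
  c_2 = 1/(-2)^3 = -1/8.
  c_3 = 1/(-2)^4 = 1/16.
The series is valid for |w/d| < 1, i.e. |z − z₀| < |d|.
Radius of convergence: R = |3 − z₀| = |-2| = 2 (distance from z₀ to the singularity z = 3).

c_0 = -1/2, c_1 = 1/4, c_2 = -1/8, c_3 = 1/16; R = 2.


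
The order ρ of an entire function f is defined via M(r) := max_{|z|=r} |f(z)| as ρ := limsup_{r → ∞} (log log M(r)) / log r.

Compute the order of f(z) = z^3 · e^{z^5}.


M(r) = max_{|z|=r} |1|·|z|^3·|e^{z^5}| = 1·r^3 · e^{1r^5} (the factors attain their maxima compatibly on |z|=r). Then log M(r) = log 1 + 3·log r + 1r^5, dominated by the last term, so log log M(r) ~ 5·log r. The polynomial factor 1z^3 contributes only a log r term and does not affect the order. ρ = 5.
Therefore ρ = 5.

Order ρ = 5.


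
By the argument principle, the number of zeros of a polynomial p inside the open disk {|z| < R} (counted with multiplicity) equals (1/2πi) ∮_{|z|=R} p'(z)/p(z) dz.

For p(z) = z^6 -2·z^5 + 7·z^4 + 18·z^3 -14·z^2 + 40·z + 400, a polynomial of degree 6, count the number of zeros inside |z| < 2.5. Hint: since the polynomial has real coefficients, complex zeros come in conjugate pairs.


The zeros of p are: (2 + 2i), (2 - 2i), (-2 + 1i), (-2 - 1i), (1 + 3i), (1 - 3i).
Their magnitudes are: 2.828, 2.828, 2.236, 2.236, 3.162, 3.162.
Zeros with |z| < R = 2.5: (-2 + 1i), (-2 - 1i).
Count = 2.
By the argument principle, (1/2πi) ∮_{|z|=R} p'(z)/p(z) dz equals exactly this count.

Number of zeros inside |z| < 2.5: 2.


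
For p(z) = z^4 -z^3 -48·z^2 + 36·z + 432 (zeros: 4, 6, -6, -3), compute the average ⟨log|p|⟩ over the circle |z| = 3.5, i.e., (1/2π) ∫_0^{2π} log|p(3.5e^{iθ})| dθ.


Zeros: -6, -3, 4, 6; r = 3.5.
Inside |z| < r: -3. Outside (|z| ≥ r): -6, 4, 6.
p(0) = 432, so log|p(0)| = log(432) = 6.0684.
Apply Jensen: I(r) = log|p(0)| + Σ_k log(r/|z_k|), summed over zeros inside |z| < r.
  log(r/|z_k|) for z_k = -3: log(3.5/3) = 0.1542
  Outside zeros (-6, 4, 6) contribute nothing to the Jensen sum.
Sum over inside zeros: 0.1542.
I(r) = log|p(0)| + (inside sum) = 6.0684 + 0.1542 = 6.2226.
Note: since some zeros are outside |z| ≤ r, the simplified n·log(r) form does NOT apply — only the inside zeros contribute.

I(r) ≈ 6.2226.


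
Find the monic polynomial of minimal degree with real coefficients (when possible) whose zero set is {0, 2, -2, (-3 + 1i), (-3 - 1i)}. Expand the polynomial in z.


The polynomial is p(z) = ∏_{α ∈ S} (z − α), where S = {0, 2, -2, (-3 + 1i), (-3 - 1i)}.
Expanding the product yields: p(z) = z^5 + 6·z^4 + 6·z^3 -24·z^2 -40·z.
Note conjugate pairs combine to real quadratics: (z − (-3+1i))(z − (-3−1i)) = z² + 6z + 10.
The resulting polynomial has degree 5 and real coefficients as required.

p(z) = z^5 + 6·z^4 + 6·z^3 -24·z^2 -40·z.


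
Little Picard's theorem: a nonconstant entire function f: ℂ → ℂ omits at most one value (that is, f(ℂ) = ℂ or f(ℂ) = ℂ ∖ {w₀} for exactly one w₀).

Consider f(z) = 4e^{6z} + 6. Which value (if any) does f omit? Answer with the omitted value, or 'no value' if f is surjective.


Little Picard bounds the complement of f(ℂ) to at most one point.
e^{6z} is never zero on ℂ, so 4·e^{6z} takes every value in ℂ ∖ {0}. Adding 6 shifts the range to ℂ ∖ {6}. Thus f omits exactly the value 6.

Omitted value: 6.


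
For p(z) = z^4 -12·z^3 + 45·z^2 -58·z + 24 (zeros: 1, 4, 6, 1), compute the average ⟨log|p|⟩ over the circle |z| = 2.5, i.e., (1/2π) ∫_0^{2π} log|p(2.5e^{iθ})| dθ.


Zeros: 1, 1, 4, 6; r = 2.5.
Inside |z| < r: 1, 1. Outside (|z| ≥ r): 4, 6.
p(0) = 24, so log|p(0)| = log(24) = 3.1781.
Apply Jensen: I(r) = log|p(0)| + Σ_k log(r/|z_k|), summed over zeros inside |z| < r.
  log(r/|z_k|) for z_k = 1: log(2.5/1) = 0.9163
  log(r/|z_k|) for z_k = 1: log(2.5/1) = 0.9163
  Outside zeros (4, 6) contribute nothing to the Jensen sum.
Sum over inside zeros: 1.8326.
I(r) = log|p(0)| + (inside sum) = 3.1781 + 1.8326 = 5.0106.
Note: since some zeros are outside |z| ≤ r, the simplified n·log(r) form does NOT apply — only the inside zeros contribute.

I(r) ≈ 5.0106.


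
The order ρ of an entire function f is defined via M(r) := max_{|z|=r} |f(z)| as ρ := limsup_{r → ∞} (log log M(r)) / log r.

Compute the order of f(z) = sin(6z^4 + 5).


Write sin(w) = (e^{iw} ± e^{−iw})/(2 or 2i), so |sin(w)| ≤ e^{|w|}. With w = 6z^4 + 5, |w| ≤ 6r^4 + 5 on |z|=r, giving M(r) ≤ e^{6r^4 + 5} and ρ ≤ 4. For the lower bound, choose z on |z|=r with 6z^4 purely imaginary of modulus 6r^4; then |sin(6z^4 + 5)| grows like e^{6r^4}/2, so ρ ≥ 4. Hence ρ = 4.
Therefore ρ = 4.

Order ρ = 4.


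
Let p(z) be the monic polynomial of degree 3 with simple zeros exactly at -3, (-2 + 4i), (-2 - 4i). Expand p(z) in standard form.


The polynomial is p(z) = ∏_{α ∈ S} (z − α), where S = {-3, (-2 + 4i), (-2 - 4i)}.
Expanding the product yields: p(z) = z^3 + 7·z^2 + 32·z + 60.
Note conjugate pairs combine to real quadratics: (z − (-2+4i))(z − (-2−4i)) = z² + 4z + 20.
The resulting polynomial has degree 3 and real coefficients as required.

p(z) = z^3 + 7·z^2 + 32·z + 60.


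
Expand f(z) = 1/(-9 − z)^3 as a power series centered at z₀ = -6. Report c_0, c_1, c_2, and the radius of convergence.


Let w = z − z₀, so z = z₀ + w.
Then -9 − z = -9 − (z₀ + w) = (-9 − z₀) − w = -3 − w.
f(z) = 1/(-3 − w)^3 = (1/(-3)^3) · (1 − w/(-3))^{−3}.
By the binomial series (1−u)^{−3} = Σ_{n≥0} C(n+2, 2) u^n for |u|<1, with u = w/(-3):
  c_n = C(n+2, 2) / (-3)^(n+3).
  c_0 = 1/(-3)^3 = -1/27.
  c_1 = 3/(-3)^4 = 1/27.
  c_2 = 6/(-3)^5 = -2/81.
The series is valid for |w/d| < 1, i.e. |z − z₀| < |d|.
Radius of convergence: R = |-9 − z₀| = |-3| = 3 (distance from z₀ to the singularity z = -9).

c_0 = -1/27, c_1 = 1/27, c_2 = -2/81; R = 3.


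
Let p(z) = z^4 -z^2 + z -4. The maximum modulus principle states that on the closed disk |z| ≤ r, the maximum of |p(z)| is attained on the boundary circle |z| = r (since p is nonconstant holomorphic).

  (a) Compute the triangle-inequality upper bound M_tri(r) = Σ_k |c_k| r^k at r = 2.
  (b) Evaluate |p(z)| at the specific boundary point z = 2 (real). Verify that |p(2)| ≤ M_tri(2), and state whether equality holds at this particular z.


Coefficients: c_0 = -4, c_1 = 1, c_2 = -1, c_3 = 0, c_4 = 1. Radius r = 2.
Part (a). Triangle bound: M_tri(r) = Σ_k |c_k| r^k
  = |-4|·2^0 + |1|·2^1 + |-1|·2^2 + |0|·2^3 + |1|·2^4
  = 4 + 2 + 4 + 0 + 16 = 26.
This bounds M(r) := max_{|z|=r} |p(z)| from above; equality holds iff all terms c_k z^k can be made to align in phase at a single z on |z|=r.
Part (b). At z = 2 (real, on the circle |z| = r):
  p(2) = (-4)·2^0 + (1)·2^1 + (-1)·2^2 + (0)·2^3 + (1)·2^4 = 10.
  |p(2)| = 10.
Check: |p(2)| = 10 ≤ 26 = M_tri(2). ✓ Equality does not hold at z = 2 (the coefficients have mixed signs, so the terms do not all align in phase there).

M_tri(2) = 26; |p(2)| = 10; equality at z=2: no.


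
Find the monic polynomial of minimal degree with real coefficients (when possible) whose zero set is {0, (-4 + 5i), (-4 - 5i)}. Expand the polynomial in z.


The polynomial is p(z) = ∏_{α ∈ S} (z − α), where S = {0, (-4 + 5i), (-4 - 5i)}.
Expanding the product yields: p(z) = z^3 + 8·z^2 + 41·z.
Note conjugate pairs combine to real quadratics: (z − (-4+5i))(z − (-4−5i)) = z² + 8z + 41.
The resulting polynomial has degree 3 and real coefficients as required.

p(z) = z^3 + 8·z^2 + 41·z.


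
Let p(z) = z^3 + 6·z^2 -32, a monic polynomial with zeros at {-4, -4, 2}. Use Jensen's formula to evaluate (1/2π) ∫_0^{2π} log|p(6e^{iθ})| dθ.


Zeros: -4, -4, 2; r = 6.
Inside |z| < r: -4, -4, 2. Outside (|z| ≥ r): ∅.
p(0) = -32, so log|p(0)| = log(32) = 3.4657.
Apply Jensen: I(r) = log|p(0)| + Σ_k log(r/|z_k|), summed over zeros inside |z| < r.
  log(r/|z_k|) for z_k = -4: log(6/4) = 0.4055
  log(r/|z_k|) for z_k = -4: log(6/4) = 0.4055
  log(r/|z_k|) for z_k = 2: log(6/2) = 1.0986
Sum over inside zeros: 1.9095.
I(r) = log|p(0)| + (inside sum) = 3.4657 + 1.9095 = 5.3753.
Closed form (all zeros inside, monic): I(r) = n·log(r) = 3·log(6) = 5.3753. ✓

I(r) ≈ 5.3753.


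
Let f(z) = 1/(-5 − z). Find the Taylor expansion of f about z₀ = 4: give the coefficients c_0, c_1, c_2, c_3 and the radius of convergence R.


Let w = z − z₀, so z = z₀ + w.
Then -5 − z = -5 − (z₀ + w) = (-5 − z₀) − w = -9 − w.
f(z) = 1/(-9 − w) = (1/(-9)) · 1/(1 − w/(-9)) = Σ_{n≥0} w^n / (-9)^(n+1).
So c_n = 1/(-9)^(n+1):
  c_0 = 1/(-9)^1 = -1/9.
  c_1 = 1/(-9)^2 = 1/81.
  c_2 = 1/(-9)^3 = -1/729.
  c_3 = 1/(-9)^4 = 1/6561.
The series is valid for |w/d| < 1, i.e. |z − z₀| < |d|.
Radius of convergence: R = |-5 − z₀| = |-9| = 9 (distance from z₀ to the singularity z = -5).

c_0 = -1/9, c_1 = 1/81, c_2 = -1/729, c_3 = 1/6561; R = 9.


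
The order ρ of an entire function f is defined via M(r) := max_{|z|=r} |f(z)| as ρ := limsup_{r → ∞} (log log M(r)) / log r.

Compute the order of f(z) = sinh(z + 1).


sinh(w) is a linear combination of e^{iw} and e^{−iw} (or e^w, e^{−w} in the hyperbolic case), so |sinh(w)| ≤ e^{|w|}. With w = z + 1, |w| ≤ 1|z| + 1 = 1r + 1 on |z| = r, giving M(r) ≤ e^{1r + 1}, so ρ ≤ 1. On a suitable ray (z = it for sin/cos; z = t for sinh/cosh, t real → ∞), |sinh(z + 1)| grows like e^{1|t|}/2, so ρ ≥ 1. Hence ρ = 1.
Therefore ρ = 1.

Order ρ = 1.


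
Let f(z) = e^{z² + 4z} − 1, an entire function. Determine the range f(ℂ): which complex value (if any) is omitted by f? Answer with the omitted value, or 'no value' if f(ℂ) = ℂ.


Little Picard bounds the complement of f(ℂ) to at most one point.
The exponent g(z) = z² + 4z is a nonconstant polynomial, hence surjective onto ℂ. So e^{g(z)} takes every value in {e^w : w ∈ ℂ} = ℂ ∖ {0}. Adding -1 shifts the range to ℂ ∖ {-1}. f omits exactly -1.

Omitted value: -1.


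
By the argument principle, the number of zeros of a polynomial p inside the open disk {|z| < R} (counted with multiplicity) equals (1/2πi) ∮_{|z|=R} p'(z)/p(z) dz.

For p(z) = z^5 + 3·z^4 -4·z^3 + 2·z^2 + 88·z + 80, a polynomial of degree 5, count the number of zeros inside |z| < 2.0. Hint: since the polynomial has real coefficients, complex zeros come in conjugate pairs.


The zeros of p are: (-3 + 1i), (-3 - 1i), (2 + 2i), (2 - 2i), -1.
Their magnitudes are: 3.162, 3.162, 2.828, 2.828, 1.
Zeros with |z| < R = 2.0: -1.
Count = 1.
By the argument principle, (1/2πi) ∮_{|z|=R} p'(z)/p(z) dz equals exactly this count.

Number of zeros inside |z| < 2.0: 1.


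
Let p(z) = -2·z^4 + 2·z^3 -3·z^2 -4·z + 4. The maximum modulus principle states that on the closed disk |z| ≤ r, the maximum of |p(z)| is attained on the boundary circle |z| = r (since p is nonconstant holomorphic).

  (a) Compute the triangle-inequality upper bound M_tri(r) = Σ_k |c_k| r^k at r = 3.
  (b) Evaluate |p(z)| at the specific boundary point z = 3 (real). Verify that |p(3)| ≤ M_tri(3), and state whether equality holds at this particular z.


Coefficients: c_0 = 4, c_1 = -4, c_2 = -3, c_3 = 2, c_4 = -2. Radius r = 3.
Part (a). Triangle bound: M_tri(r) = Σ_k |c_k| r^k
  = |4|·3^0 + |-4|·3^1 + |-3|·3^2 + |2|·3^3 + |-2|·3^4
  = 4 + 12 + 27 + 54 + 162 = 259.
This bounds M(r) := max_{|z|=r} |p(z)| from above; equality holds iff all terms c_k z^k can be made to align in phase at a single z on |z|=r.
Part (b). At z = 3 (real, on the circle |z| = r):
  p(3) = (4)·3^0 + (-4)·3^1 + (-3)·3^2 + (2)·3^3 + (-2)·3^4 = -143.
  |p(3)| = 143.
Check: |p(3)| = 143 ≤ 259 = M_tri(3). ✓ Equality does not hold at z = 3 (the coefficients have mixed signs, so the terms do not all align in phase there).

M_tri(3) = 259; |p(3)| = 143; equality at z=3: no.


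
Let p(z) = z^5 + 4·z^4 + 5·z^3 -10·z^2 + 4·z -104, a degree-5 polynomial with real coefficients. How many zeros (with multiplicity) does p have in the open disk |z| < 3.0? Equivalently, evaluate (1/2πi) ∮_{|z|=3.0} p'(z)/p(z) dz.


The zeros of p are: 2, (0 + 2i), (0 - 2i), (-3 + 2i), (-3 - 2i).
Their magnitudes are: 2, 2, 2, 3.606, 3.606.
Zeros with |z| < R = 3.0: 2, (0 + 2i), (0 - 2i).
Count = 3.
By the argument principle, (1/2πi) ∮_{|z|=R} p'(z)/p(z) dz equals exactly this count.

Number of zeros inside |z| < 3.0: 3.


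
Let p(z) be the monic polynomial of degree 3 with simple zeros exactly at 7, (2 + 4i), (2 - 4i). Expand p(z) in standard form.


The polynomial is p(z) = ∏_{α ∈ S} (z − α), where S = {7, (2 + 4i), (2 - 4i)}.
Expanding the product yields: p(z) = z^3 -11·z^2 + 48·z -140.
Note conjugate pairs combine to real quadratics: (z − (2+4i))(z − (2−4i)) = z² − 4z + 20.
The resulting polynomial has degree 3 and real coefficients as required.

p(z) = z^3 -11·z^2 + 48·z -140.


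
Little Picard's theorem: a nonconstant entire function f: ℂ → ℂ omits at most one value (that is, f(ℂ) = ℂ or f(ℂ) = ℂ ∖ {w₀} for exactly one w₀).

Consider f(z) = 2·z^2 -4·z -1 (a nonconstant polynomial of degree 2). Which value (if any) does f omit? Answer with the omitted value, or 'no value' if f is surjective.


Little Picard bounds the complement of f(ℂ) to at most one point.
For every w ∈ ℂ, the equation p(z) − w = 0 is a nonconstant polynomial in z and hence has at least one root by the fundamental theorem of algebra. So p is surjective onto ℂ, omitting no value.

Omitted value: no value.


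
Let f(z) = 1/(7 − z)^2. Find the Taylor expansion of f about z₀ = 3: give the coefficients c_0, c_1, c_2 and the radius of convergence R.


Let w = z − z₀, so z = z₀ + w.
Then 7 − z = 7 − (z₀ + w) = (7 − z₀) − w = 4 − w.
f(z) = 1/(4 − w)^2 = (1/(4)^2) · (1 − w/(4))^{−2}.
By the binomial series (1−u)^{−2} = Σ_{n≥0} C(n+1, 1) u^n for |u|<1, with u = w/(4):
  c_n = C(n+1, 1) / (4)^(n+2).
  c_0 = 1/(4)^2 = 1/16.
  c_1 = 2/(4)^3 = 1/32.
  c_2 = 3/(4)^4 = 3/256.
The series is valid for |w/d| < 1, i.e. |z − z₀| < |d|.
Radius of convergence: R = |7 − z₀| = |4| = 4 (distance from z₀ to the singularity z = 7).

c_0 = 1/16, c_1 = 1/32, c_2 = 3/256; R = 4.


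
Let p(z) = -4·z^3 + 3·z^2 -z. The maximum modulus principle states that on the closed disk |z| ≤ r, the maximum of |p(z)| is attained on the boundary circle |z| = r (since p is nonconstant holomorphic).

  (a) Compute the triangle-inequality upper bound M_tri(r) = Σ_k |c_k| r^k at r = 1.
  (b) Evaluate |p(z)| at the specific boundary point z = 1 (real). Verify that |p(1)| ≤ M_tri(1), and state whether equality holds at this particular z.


Coefficients: c_0 = 0, c_1 = -1, c_2 = 3, c_3 = -4. Radius r = 1.
Part (a). Triangle bound: M_tri(r) = Σ_k |c_k| r^k
  = |0|·1^0 + |-1|·1^1 + |3|·1^2 + |-4|·1^3
  = 0 + 1 + 3 + 4 = 8.
This bounds M(r) := max_{|z|=r} |p(z)| from above; equality holds iff all terms c_k z^k can be made to align in phase at a single z on |z|=r.
Part (b). At z = 1 (real, on the circle |z| = r):
  p(1) = (0)·1^0 + (-1)·1^1 + (3)·1^2 + (-4)·1^3 = -2.
  |p(1)| = 2.
Check: |p(1)| = 2 ≤ 8 = M_tri(1). ✓ Equality does not hold at z = 1 (the coefficients have mixed signs, so the terms do not all align in phase there).

M_tri(1) = 8; |p(1)| = 2; equality at z=1: no.


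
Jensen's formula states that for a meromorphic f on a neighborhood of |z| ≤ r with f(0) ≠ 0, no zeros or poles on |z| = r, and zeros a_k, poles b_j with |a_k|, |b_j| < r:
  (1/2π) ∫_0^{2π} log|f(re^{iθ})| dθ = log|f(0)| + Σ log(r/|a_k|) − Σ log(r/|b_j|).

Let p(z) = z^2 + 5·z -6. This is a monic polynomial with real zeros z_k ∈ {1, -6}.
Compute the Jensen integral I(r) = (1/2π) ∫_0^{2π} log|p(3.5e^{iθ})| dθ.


Zeros: -6, 1; r = 3.5.
Inside |z| < r: 1. Outside (|z| ≥ r): -6.
p(0) = -6, so log|p(0)| = log(6) = 1.7918.
Apply Jensen: I(r) = log|p(0)| + Σ_k log(r/|z_k|), summed over zeros inside |z| < r.
  log(r/|z_k|) for z_k = 1: log(3.5/1) = 1.2528
  Outside zeros (-6) contribute nothing to the Jensen sum.
Sum over inside zeros: 1.2528.
I(r) = log|p(0)| + (inside sum) = 1.7918 + 1.2528 = 3.0445.
Note: since some zeros are outside |z| ≤ r, the simplified n·log(r) form does NOT apply — only the inside zeros contribute.

I(r) ≈ 3.0445.


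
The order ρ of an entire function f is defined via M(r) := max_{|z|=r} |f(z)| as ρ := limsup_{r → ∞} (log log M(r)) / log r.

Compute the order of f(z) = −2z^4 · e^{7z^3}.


M(r) = max_{|z|=r} |-2|·|z|^4·|e^{7z^3}| = 2·r^4 · e^{7r^3} (the factors attain their maxima compatibly on |z|=r). Then log M(r) = log 2 + 4·log r + 7r^3, dominated by the last term, so log log M(r) ~ 3·log r. The polynomial factor -2z^4 contributes only a log r term and does not affect the order. ρ = 3.
Therefore ρ = 3.

Order ρ = 3.


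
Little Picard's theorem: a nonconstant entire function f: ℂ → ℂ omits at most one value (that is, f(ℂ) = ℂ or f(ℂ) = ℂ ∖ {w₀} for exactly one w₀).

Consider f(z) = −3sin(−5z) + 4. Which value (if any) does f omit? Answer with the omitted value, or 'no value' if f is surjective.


Little Picard bounds the complement of f(ℂ) to at most one point.
sin is entire and surjective onto ℂ: for every w ∈ ℂ, sin(ζ) = w has a solution ζ ∈ ℂ (e.g., via the complex inverse arcsin). With ζ = −5z this gives z = ζ/(-5). Then -3·sin(−5z) takes every value in -3·ℂ = ℂ, and adding 4 is a bijection of ℂ. So f is surjective and omits no value. (Note: only on the real line is sin bounded by [−1, 1].)

Omitted value: no value.


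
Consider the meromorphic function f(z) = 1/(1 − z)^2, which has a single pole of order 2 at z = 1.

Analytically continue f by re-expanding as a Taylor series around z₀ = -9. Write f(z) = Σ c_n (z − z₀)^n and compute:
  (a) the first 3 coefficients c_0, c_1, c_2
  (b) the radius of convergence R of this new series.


Let w = z − z₀, so z = z₀ + w.
Then 1 − z = 1 − (z₀ + w) = (1 − z₀) − w = 10 − w.
f(z) = 1/(10 − w)^2 = (1/(10)^2) · (1 − w/(10))^{−2}.
By the binomial series (1−u)^{−2} = Σ_{n≥0} C(n+1, 1) u^n for |u|<1, with u = w/(10):
  c_n = C(n+1, 1) / (10)^(n+2).
  c_0 = 1/(10)^2 = 1/100.
  c_1 = 2/(10)^3 = 1/500.
  c_2 = 3/(10)^4 = 3/10000.
The series is valid for |w/d| < 1, i.e. |z − z₀| < |d|.
Radius of convergence: R = |1 − z₀| = |10| = 10 (distance from z₀ to the singularity z = 1).

c_0 = 1/100, c_1 = 1/500, c_2 = 3/10000; R = 10.


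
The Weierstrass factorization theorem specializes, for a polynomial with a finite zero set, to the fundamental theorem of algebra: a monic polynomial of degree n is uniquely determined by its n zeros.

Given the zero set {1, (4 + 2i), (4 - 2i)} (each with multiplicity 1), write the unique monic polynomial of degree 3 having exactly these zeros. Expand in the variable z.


The polynomial is p(z) = ∏_{α ∈ S} (z − α), where S = {1, (4 + 2i), (4 - 2i)}.
Expanding the product yields: p(z) = z^3 -9·z^2 + 28·z -20.
Note conjugate pairs combine to real quadratics: (z − (4+2i))(z − (4−2i)) = z² − 8z + 20.
The resulting polynomial has degree 3 and real coefficients as required.

p(z) = z^3 -9·z^2 + 28·z -20.


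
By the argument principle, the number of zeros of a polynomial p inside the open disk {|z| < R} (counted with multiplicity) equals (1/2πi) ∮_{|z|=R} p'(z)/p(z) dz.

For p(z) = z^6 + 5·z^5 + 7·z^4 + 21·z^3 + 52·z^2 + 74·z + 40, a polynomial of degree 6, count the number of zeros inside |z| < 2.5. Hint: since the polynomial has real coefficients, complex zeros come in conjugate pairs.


The zeros of p are: (-1 + 1i), (-1 - 1i), -4, -1, (1 + 2i), (1 - 2i).
Their magnitudes are: 1.414, 1.414, 4, 1, 2.236, 2.236.
Zeros with |z| < R = 2.5: (-1 + 1i), (-1 - 1i), -1, (1 + 2i), (1 - 2i).
Count = 5.
By the argument principle, (1/2πi) ∮_{|z|=R} p'(z)/p(z) dz equals exactly this count.

Number of zeros inside |z| < 2.5: 5.


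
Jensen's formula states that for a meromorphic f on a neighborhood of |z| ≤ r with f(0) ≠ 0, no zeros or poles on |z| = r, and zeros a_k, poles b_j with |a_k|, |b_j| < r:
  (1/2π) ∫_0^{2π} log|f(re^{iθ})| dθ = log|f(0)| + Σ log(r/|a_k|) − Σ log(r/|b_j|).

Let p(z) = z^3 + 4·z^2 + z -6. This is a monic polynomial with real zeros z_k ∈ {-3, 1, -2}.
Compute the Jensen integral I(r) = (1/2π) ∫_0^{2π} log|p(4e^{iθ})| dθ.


Zeros: -3, -2, 1; r = 4.
Inside |z| < r: -3, -2, 1. Outside (|z| ≥ r): ∅.
p(0) = -6, so log|p(0)| = log(6) = 1.7918.
Apply Jensen: I(r) = log|p(0)| + Σ_k log(r/|z_k|), summed over zeros inside |z| < r.
  log(r/|z_k|) for z_k = -3: log(4/3) = 0.2877
  log(r/|z_k|) for z_k = 1: log(4/1) = 1.3863
  log(r/|z_k|) for z_k = -2: log(4/2) = 0.6931
Sum over inside zeros: 2.3671.
I(r) = log|p(0)| + (inside sum) = 1.7918 + 2.3671 = 4.1589.
Closed form (all zeros inside, monic): I(r) = n·log(r) = 3·log(4) = 4.1589. ✓

I(r) ≈ 4.1589.


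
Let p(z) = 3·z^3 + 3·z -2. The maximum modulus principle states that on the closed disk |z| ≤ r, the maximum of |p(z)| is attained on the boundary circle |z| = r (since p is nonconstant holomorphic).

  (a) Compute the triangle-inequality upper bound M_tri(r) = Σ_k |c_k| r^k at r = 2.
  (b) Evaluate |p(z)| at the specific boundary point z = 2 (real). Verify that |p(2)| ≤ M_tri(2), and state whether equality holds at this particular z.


Coefficients: c_0 = -2, c_1 = 3, c_2 = 0, c_3 = 3. Radius r = 2.
Part (a). Triangle bound: M_tri(r) = Σ_k |c_k| r^k
  = |-2|·2^0 + |3|·2^1 + |0|·2^2 + |3|·2^3
  = 2 + 6 + 0 + 24 = 32.
This bounds M(r) := max_{|z|=r} |p(z)| from above; equality holds iff all terms c_k z^k can be made to align in phase at a single z on |z|=r.
Part (b). At z = 2 (real, on the circle |z| = r):
  p(2) = (-2)·2^0 + (3)·2^1 + (0)·2^2 + (3)·2^3 = 28.
  |p(2)| = 28.
Check: |p(2)| = 28 ≤ 32 = M_tri(2). ✓ Equality does not hold at z = 2 (the coefficients have mixed signs, so the terms do not all align in phase there).

M_tri(2) = 32; |p(2)| = 28; equality at z=2: no.


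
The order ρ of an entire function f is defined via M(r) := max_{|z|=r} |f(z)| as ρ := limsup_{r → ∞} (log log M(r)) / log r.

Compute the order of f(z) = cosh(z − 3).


cosh(w) is a linear combination of e^{iw} and e^{−iw} (or e^w, e^{−w} in the hyperbolic case), so |cosh(w)| ≤ e^{|w|}. With w = z − 3, |w| ≤ 1|z| + 3 = 1r + 3 on |z| = r, giving M(r) ≤ e^{1r + 3}, so ρ ≤ 1. On a suitable ray (z = it for sin/cos; z = t for sinh/cosh, t real → ∞), |cosh(z − 3)| grows like e^{1|t|}/2, so ρ ≥ 1. Hence ρ = 1.
Therefore ρ = 1.

Order ρ = 1.


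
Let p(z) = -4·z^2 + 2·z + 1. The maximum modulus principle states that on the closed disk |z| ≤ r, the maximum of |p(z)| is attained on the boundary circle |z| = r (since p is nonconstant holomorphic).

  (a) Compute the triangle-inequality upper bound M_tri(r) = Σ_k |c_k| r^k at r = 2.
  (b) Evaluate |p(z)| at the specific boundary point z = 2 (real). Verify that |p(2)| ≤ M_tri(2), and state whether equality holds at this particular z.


Coefficients: c_0 = 1, c_1 = 2, c_2 = -4. Radius r = 2.
Part (a). Triangle bound: M_tri(r) = Σ_k |c_k| r^k
  = |1|·2^0 + |2|·2^1 + |-4|·2^2
  = 1 + 4 + 16 = 21.
This bounds M(r) := max_{|z|=r} |p(z)| from above; equality holds iff all terms c_k z^k can be made to align in phase at a single z on |z|=r.
Part (b). At z = 2 (real, on the circle |z| = r):
  p(2) = (1)·2^0 + (2)·2^1 + (-4)·2^2 = -11.
  |p(2)| = 11.
Check: |p(2)| = 11 ≤ 21 = M_tri(2). ✓ Equality does not hold at z = 2 (the coefficients have mixed signs, so the terms do not all align in phase there).

M_tri(2) = 21; |p(2)| = 11; equality at z=2: no.


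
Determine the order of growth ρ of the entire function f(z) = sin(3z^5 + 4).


Write sin(w) = (e^{iw} ± e^{−iw})/(2 or 2i), so |sin(w)| ≤ e^{|w|}. With w = 3z^5 + 4, |w| ≤ 3r^5 + 4 on |z|=r, giving M(r) ≤ e^{3r^5 + 4} and ρ ≤ 5. For the lower bound, choose z on |z|=r with 3z^5 purely imaginary of modulus 3r^5; then |sin(3z^5 + 4)| grows like e^{3r^5}/2, so ρ ≥ 5. Hence ρ = 5.
Therefore ρ = 5.

Order ρ = 5.


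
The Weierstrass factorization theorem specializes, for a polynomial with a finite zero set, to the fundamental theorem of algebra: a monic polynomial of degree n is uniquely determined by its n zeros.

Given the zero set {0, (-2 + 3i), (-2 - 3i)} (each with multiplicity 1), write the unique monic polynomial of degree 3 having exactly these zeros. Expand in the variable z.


The polynomial is p(z) = ∏_{α ∈ S} (z − α), where S = {0, (-2 + 3i), (-2 - 3i)}.
Expanding the product yields: p(z) = z^3 + 4·z^2 + 13·z.
Note conjugate pairs combine to real quadratics: (z − (-2+3i))(z − (-2−3i)) = z² + 4z + 13.
The resulting polynomial has degree 3 and real coefficients as required.

p(z) = z^3 + 4·z^2 + 13·z.


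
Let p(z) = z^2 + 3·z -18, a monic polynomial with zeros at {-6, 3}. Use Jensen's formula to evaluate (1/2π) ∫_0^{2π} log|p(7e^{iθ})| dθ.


Zeros: -6, 3; r = 7.
Inside |z| < r: -6, 3. Outside (|z| ≥ r): ∅.
p(0) = -18, so log|p(0)| = log(18) = 2.8904.
Apply Jensen: I(r) = log|p(0)| + Σ_k log(r/|z_k|), summed over zeros inside |z| < r.
  log(r/|z_k|) for z_k = -6: log(7/6) = 0.1542
  log(r/|z_k|) for z_k = 3: log(7/3) = 0.8473
Sum over inside zeros: 1.0014.
I(r) = log|p(0)| + (inside sum) = 2.8904 + 1.0014 = 3.8918.
Closed form (all zeros inside, monic): I(r) = n·log(r) = 2·log(7) = 3.8918. ✓

I(r) ≈ 3.8918.


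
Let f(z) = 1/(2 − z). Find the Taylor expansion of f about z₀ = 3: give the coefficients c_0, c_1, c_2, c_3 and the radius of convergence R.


Let w = z − z₀, so z = z₀ + w.
Then 2 − z = 2 − (z₀ + w) = (2 − z₀) − w = -1 − w.
f(z) = 1/(-1 − w) = (1/(-1)) · 1/(1 − w/(-1)) = Σ_{n≥0} w^n / (-1)^(n+1).
So c_n = 1/(-1)^(n+1):
  c_0 = 1/(-1)^1 = -1.
  c_1 = 1/(-1)^2 = 1.
  c_2 = 1/(-1)^3 = -1.
  c_3 = 1/(-1)^4 = 1.
The series is valid for |w/d| < 1, i.e. |z − z₀| < |d|.
Radius of convergence: R = |2 − z₀| = |-1| = 1 (distance from z₀ to the singularity z = 2).

c_0 = -1, c_1 = 1, c_2 = -1, c_3 = 1; R = 1.


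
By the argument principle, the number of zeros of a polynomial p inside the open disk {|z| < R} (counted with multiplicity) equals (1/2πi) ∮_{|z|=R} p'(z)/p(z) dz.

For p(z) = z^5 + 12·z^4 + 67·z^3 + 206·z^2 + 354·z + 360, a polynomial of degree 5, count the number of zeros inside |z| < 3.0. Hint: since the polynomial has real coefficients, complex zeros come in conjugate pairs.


The zeros of p are: (-1 + 2i), (-1 - 2i), (-3 + 3i), (-3 - 3i), -4.
Their magnitudes are: 2.236, 2.236, 4.243, 4.243, 4.
Zeros with |z| < R = 3.0: (-1 + 2i), (-1 - 2i).
Count = 2.
By the argument principle, (1/2πi) ∮_{|z|=R} p'(z)/p(z) dz equals exactly this count.

Number of zeros inside |z| < 3.0: 2.


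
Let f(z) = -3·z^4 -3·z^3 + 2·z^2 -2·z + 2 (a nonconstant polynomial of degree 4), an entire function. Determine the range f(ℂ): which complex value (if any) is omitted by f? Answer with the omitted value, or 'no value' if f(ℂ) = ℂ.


Little Picard bounds the complement of f(ℂ) to at most one point.
For every w ∈ ℂ, the equation p(z) − w = 0 is a nonconstant polynomial in z and hence has at least one root by the fundamental theorem of algebra. So p is surjective onto ℂ, omitting no value.

Omitted value: no value.


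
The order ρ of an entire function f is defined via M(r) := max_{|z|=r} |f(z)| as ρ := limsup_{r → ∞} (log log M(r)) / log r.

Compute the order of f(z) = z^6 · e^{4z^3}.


M(r) = max_{|z|=r} |1|·|z|^6·|e^{4z^3}| = 1·r^6 · e^{4r^3} (the factors attain their maxima compatibly on |z|=r). Then log M(r) = log 1 + 6·log r + 4r^3, dominated by the last term, so log log M(r) ~ 3·log r. The polynomial factor 1z^6 contributes only a log r term and does not affect the order. ρ = 3.
Therefore ρ = 3.

Order ρ = 3.


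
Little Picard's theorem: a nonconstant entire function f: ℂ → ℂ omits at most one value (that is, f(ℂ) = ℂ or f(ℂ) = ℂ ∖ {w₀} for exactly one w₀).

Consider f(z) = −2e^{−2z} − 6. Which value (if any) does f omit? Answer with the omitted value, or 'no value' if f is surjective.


Little Picard bounds the complement of f(ℂ) to at most one point.
e^{−2z} is never zero on ℂ, so -2·e^{−2z} takes every value in ℂ ∖ {0}. Adding -6 shifts the range to ℂ ∖ {-6}. Thus f omits exactly the value -6.

Omitted value: -6.


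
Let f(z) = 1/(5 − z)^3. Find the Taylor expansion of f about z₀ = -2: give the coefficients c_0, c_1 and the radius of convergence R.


Let w = z − z₀, so z = z₀ + w.
Then 5 − z = 5 − (z₀ + w) = (5 − z₀) − w = 7 − w.
f(z) = 1/(7 − w)^3 = (1/(7)^3) · (1 − w/(7))^{−3}.
By the binomial series (1−u)^{−3} = Σ_{n≥0} C(n+2, 2) u^n for |u|<1, with u = w/(7):
  c_n = C(n+2, 2) / (7)^(n+3).
  c_0 = 1/(7)^3 = 1/343.
  c_1 = 3/(7)^4 = 3/2401.
The series is valid for |w/d| < 1, i.e. |z − z₀| < |d|.
Radius of convergence: R = |5 − z₀| = |7| = 7 (distance from z₀ to the singularity z = 5).

c_0 = 1/343, c_1 = 3/2401; R = 7.


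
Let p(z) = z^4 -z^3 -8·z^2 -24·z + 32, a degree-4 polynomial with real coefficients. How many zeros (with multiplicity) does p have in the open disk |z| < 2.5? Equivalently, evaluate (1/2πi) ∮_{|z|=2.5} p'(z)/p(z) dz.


The zeros of p are: 4, 1, (-2 + 2i), (-2 - 2i).
Their magnitudes are: 4, 1, 2.828, 2.828.
Zeros with |z| < R = 2.5: 1.
Count = 1.
By the argument principle, (1/2πi) ∮_{|z|=R} p'(z)/p(z) dz equals exactly this count.

Number of zeros inside |z| < 2.5: 1.


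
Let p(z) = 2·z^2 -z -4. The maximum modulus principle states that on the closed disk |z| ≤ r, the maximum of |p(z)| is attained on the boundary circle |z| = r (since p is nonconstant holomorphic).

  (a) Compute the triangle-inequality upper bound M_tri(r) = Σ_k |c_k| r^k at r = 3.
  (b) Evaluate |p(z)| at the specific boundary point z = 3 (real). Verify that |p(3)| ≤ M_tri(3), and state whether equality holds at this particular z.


Coefficients: c_0 = -4, c_1 = -1, c_2 = 2. Radius r = 3.
Part (a). Triangle bound: M_tri(r) = Σ_k |c_k| r^k
  = |-4|·3^0 + |-1|·3^1 + |2|·3^2
  = 4 + 3 + 18 = 25.
This bounds M(r) := max_{|z|=r} |p(z)| from above; equality holds iff all terms c_k z^k can be made to align in phase at a single z on |z|=r.
Part (b). At z = 3 (real, on the circle |z| = r):
  p(3) = (-4)·3^0 + (-1)·3^1 + (2)·3^2 = 11.
  |p(3)| = 11.
Check: |p(3)| = 11 ≤ 25 = M_tri(3). ✓ Equality does not hold at z = 3 (the coefficients have mixed signs, so the terms do not all align in phase there).

M_tri(3) = 25; |p(3)| = 11; equality at z=3: no.


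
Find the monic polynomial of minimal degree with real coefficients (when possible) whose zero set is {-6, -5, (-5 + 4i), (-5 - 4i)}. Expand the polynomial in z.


The polynomial is p(z) = ∏_{α ∈ S} (z − α), where S = {-6, -5, (-5 + 4i), (-5 - 4i)}.
Expanding the product yields: p(z) = z^4 + 21·z^3 + 181·z^2 + 751·z + 1230.
Note conjugate pairs combine to real quadratics: (z − (-5+4i))(z − (-5−4i)) = z² + 10z + 41.
The resulting polynomial has degree 4 and real coefficients as required.

p(z) = z^4 + 21·z^3 + 181·z^2 + 751·z + 1230.


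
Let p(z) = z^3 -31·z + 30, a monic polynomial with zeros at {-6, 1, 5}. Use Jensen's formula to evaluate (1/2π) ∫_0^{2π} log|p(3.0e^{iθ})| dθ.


Zeros: -6, 1, 5; r = 3.0.
Inside |z| < r: 1. Outside (|z| ≥ r): -6, 5.
p(0) = 30, so log|p(0)| = log(30) = 3.4012.
Apply Jensen: I(r) = log|p(0)| + Σ_k log(r/|z_k|), summed over zeros inside |z| < r.
  log(r/|z_k|) for z_k = 1: log(3.0/1) = 1.0986
  Outside zeros (-6, 5) contribute nothing to the Jensen sum.
Sum over inside zeros: 1.0986.
I(r) = log|p(0)| + (inside sum) = 3.4012 + 1.0986 = 4.4998.
Note: since some zeros are outside |z| ≤ r, the simplified n·log(r) form does NOT apply — only the inside zeros contribute.

I(r) ≈ 4.4998.


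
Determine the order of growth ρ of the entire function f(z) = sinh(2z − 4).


sinh(w) is a linear combination of e^{iw} and e^{−iw} (or e^w, e^{−w} in the hyperbolic case), so |sinh(w)| ≤ e^{|w|}. With w = 2z − 4, |w| ≤ 2|z| + 4 = 2r + 4 on |z| = r, giving M(r) ≤ e^{2r + 4}, so ρ ≤ 1. On a suitable ray (z = it for sin/cos; z = t for sinh/cosh, t real → ∞), |sinh(2z − 4)| grows like e^{2|t|}/2, so ρ ≥ 1. Hence ρ = 1.
Therefore ρ = 1.

Order ρ = 1.


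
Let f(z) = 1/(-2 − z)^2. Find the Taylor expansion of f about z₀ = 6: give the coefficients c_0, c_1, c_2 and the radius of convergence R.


Let w = z − z₀, so z = z₀ + w.
Then -2 − z = -2 − (z₀ + w) = (-2 − z₀) − w = -8 − w.
f(z) = 1/(-8 − w)^2 = (1/(-8)^2) · (1 − w/(-8))^{−2}.
By the binomial series (1−u)^{−2} = Σ_{n≥0} C(n+1, 1) u^n for |u|<1, with u = w/(-8):
  c_n = C(n+1, 1) / (-8)^(n+2).
  c_0 = 1/(-8)^2 = 1/64.
  c_1 = 2/(-8)^3 = -1/256.
  c_2 = 3/(-8)^4 = 3/4096.
The series is valid for |w/d| < 1, i.e. |z − z₀| < |d|.
Radius of convergence: R = |-2 − z₀| = |-8| = 8 (distance from z₀ to the singularity z = -2).

c_0 = 1/64, c_1 = -1/256, c_2 = 3/4096; R = 8.


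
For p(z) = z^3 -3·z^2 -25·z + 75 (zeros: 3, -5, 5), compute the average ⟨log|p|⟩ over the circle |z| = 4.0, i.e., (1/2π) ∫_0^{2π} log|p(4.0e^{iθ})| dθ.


Zeros: -5, 3, 5; r = 4.0.
Inside |z| < r: 3. Outside (|z| ≥ r): -5, 5.
p(0) = 75, so log|p(0)| = log(75) = 4.3175.
Apply Jensen: I(r) = log|p(0)| + Σ_k log(r/|z_k|), summed over zeros inside |z| < r.
  log(r/|z_k|) for z_k = 3: log(4.0/3) = 0.2877
  Outside zeros (-5, 5) contribute nothing to the Jensen sum.
Sum over inside zeros: 0.2877.
I(r) = log|p(0)| + (inside sum) = 4.3175 + 0.2877 = 4.6052.
Note: since some zeros are outside |z| ≤ r, the simplified n·log(r) form does NOT apply — only the inside zeros contribute.

I(r) ≈ 4.6052.


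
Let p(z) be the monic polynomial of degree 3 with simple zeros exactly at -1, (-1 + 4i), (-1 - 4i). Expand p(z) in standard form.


The polynomial is p(z) = ∏_{α ∈ S} (z − α), where S = {-1, (-1 + 4i), (-1 - 4i)}.
Expanding the product yields: p(z) = z^3 + 3·z^2 + 19·z + 17.
Note conjugate pairs combine to real quadratics: (z − (-1+4i))(z − (-1−4i)) = z² + 2z + 17.
The resulting polynomial has degree 3 and real coefficients as required.

p(z) = z^3 + 3·z^2 + 19·z + 17.


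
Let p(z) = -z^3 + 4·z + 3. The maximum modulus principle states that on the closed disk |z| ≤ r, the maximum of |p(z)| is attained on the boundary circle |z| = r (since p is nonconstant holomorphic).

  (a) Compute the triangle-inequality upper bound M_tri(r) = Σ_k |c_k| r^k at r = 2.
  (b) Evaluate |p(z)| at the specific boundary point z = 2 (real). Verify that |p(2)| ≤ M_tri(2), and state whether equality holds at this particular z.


Coefficients: c_0 = 3, c_1 = 4, c_2 = 0, c_3 = -1. Radius r = 2.
Part (a). Triangle bound: M_tri(r) = Σ_k |c_k| r^k
  = |3|·2^0 + |4|·2^1 + |0|·2^2 + |-1|·2^3
  = 3 + 8 + 0 + 8 = 19.
This bounds M(r) := max_{|z|=r} |p(z)| from above; equality holds iff all terms c_k z^k can be made to align in phase at a single z on |z|=r.
Part (b). At z = 2 (real, on the circle |z| = r):
  p(2) = (3)·2^0 + (4)·2^1 + (0)·2^2 + (-1)·2^3 = 3.
  |p(2)| = 3.
Check: |p(2)| = 3 ≤ 19 = M_tri(2). ✓ Equality does not hold at z = 2 (the coefficients have mixed signs, so the terms do not all align in phase there).

M_tri(2) = 19; |p(2)| = 3; equality at z=2: no.


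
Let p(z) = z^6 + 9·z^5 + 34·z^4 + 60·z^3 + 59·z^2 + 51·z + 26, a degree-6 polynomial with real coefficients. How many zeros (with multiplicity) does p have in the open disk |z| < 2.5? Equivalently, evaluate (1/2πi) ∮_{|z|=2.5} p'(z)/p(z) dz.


The zeros of p are: (0 + 1i), (0 - 1i), -2, (-3 + 2i), (-3 - 2i), -1.
Their magnitudes are: 1, 1, 2, 3.606, 3.606, 1.
Zeros with |z| < R = 2.5: (0 + 1i), (0 - 1i), -2, -1.
Count = 4.
By the argument principle, (1/2πi) ∮_{|z|=R} p'(z)/p(z) dz equals exactly this count.

Number of zeros inside |z| < 2.5: 4.


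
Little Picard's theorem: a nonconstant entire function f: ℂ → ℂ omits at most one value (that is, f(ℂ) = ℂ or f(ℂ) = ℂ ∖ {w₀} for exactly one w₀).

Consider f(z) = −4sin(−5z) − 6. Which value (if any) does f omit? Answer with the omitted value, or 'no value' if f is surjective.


Little Picard bounds the complement of f(ℂ) to at most one point.
sin is entire and surjective onto ℂ: for every w ∈ ℂ, sin(ζ) = w has a solution ζ ∈ ℂ (e.g., via the complex inverse arcsin). With ζ = −5z this gives z = ζ/(-5). Then -4·sin(−5z) takes every value in -4·ℂ = ℂ, and adding -6 is a bijection of ℂ. So f is surjective and omits no value. (Note: only on the real line is sin bounded by [−1, 1].)

Omitted value: no value.


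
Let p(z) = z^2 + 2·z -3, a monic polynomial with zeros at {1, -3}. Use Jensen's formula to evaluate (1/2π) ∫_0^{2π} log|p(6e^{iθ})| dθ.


Zeros: -3, 1; r = 6.
Inside |z| < r: -3, 1. Outside (|z| ≥ r): ∅.
p(0) = -3, so log|p(0)| = log(3) = 1.0986.
Apply Jensen: I(r) = log|p(0)| + Σ_k log(r/|z_k|), summed over zeros inside |z| < r.
  log(r/|z_k|) for z_k = 1: log(6/1) = 1.7918
  log(r/|z_k|) for z_k = -3: log(6/3) = 0.6931
Sum over inside zeros: 2.4849.
I(r) = log|p(0)| + (inside sum) = 1.0986 + 2.4849 = 3.5835.
Closed form (all zeros inside, monic): I(r) = n·log(r) = 2·log(6) = 3.5835. ✓

I(r) ≈ 3.5835.


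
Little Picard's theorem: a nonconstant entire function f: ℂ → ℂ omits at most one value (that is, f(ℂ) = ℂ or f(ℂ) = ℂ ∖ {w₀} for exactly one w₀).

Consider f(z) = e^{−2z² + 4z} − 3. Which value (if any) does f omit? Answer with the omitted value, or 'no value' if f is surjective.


Little Picard bounds the complement of f(ℂ) to at most one point.
The exponent g(z) = −2z² + 4z is a nonconstant polynomial, hence surjective onto ℂ. So e^{g(z)} takes every value in {e^w : w ∈ ℂ} = ℂ ∖ {0}. Adding -3 shifts the range to ℂ ∖ {-3}. f omits exactly -3.

Omitted value: -3.


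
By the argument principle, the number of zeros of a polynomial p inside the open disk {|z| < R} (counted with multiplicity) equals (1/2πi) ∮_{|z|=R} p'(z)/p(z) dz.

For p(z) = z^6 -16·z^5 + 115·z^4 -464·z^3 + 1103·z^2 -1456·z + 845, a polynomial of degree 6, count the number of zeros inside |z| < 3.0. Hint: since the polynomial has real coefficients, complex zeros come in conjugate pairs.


The zeros of p are: (2 + 1i), (2 - 1i), (3 + 2i), (3 - 2i), (3 + 2i), (3 - 2i).
Their magnitudes are: 2.236, 2.236, 3.606, 3.606, 3.606, 3.606.
Zeros with |z| < R = 3.0: (2 + 1i), (2 - 1i).
Count = 2.
By the argument principle, (1/2πi) ∮_{|z|=R} p'(z)/p(z) dz equals exactly this count.

Number of zeros inside |z| < 3.0: 2.


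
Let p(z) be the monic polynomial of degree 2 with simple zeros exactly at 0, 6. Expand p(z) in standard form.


The polynomial is p(z) = ∏_{α ∈ S} (z − α), where S = {0, 6}.
Expanding the product yields: p(z) = z^2 -6·z.
The resulting polynomial has degree 2 and real coefficients as required.

p(z) = z^2 -6·z.


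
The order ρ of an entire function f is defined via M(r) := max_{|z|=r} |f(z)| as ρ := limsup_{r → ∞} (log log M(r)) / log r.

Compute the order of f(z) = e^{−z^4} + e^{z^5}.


Each summand is entire of order 4 and 5 respectively (as in the single-exponential case). The order of a sum is at most the max of the orders, so ρ ≤ 5. For the lower bound: on |z|=r choose arg z so that 1z^5 is real positive; then |e^{1z^5}| = e^{1r^5} while |e^{-1z^4}| ≤ e^{1r^4} = o(e^{1r^5}). So |f| ≥ e^{1r^5}(1 − o(1)) and ρ ≥ 5. Hence ρ = max(4, 5) = 5.
Therefore ρ = 5.

Order ρ = 5.
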